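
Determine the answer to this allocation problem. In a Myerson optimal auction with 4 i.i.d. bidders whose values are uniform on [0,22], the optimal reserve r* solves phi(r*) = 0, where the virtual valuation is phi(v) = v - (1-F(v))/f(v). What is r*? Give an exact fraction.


Step 1: For U[0,22], F(v) = v/22 and f(v) = 1/22
Step 2: phi(v) = v - (1 - v/22)/(1/22) = v - (22 - v) = 2v - 22
Step 3: Set phi(r*) = 0: 2r* - 22 = 0
Step 4: r* = 22/2 = 11 (the number of bidders n = 4 does not enter)

11


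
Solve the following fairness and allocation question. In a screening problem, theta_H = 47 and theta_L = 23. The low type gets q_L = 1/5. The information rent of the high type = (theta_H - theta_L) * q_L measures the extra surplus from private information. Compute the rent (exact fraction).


Step 1: theta_H - theta_L = 47 - 23 = 24
Step 2: Information rent = (theta_H - theta_L) * q_L
Step 3: = 24 * 1/5
Step 4: = 24/5

24/5


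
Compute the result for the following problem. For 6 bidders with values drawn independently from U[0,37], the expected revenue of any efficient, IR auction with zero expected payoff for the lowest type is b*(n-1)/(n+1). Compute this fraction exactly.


Step 1: By Revenue Equivalence, expected revenue = b*(n-1)/(n+1)
Step 2: Substituting n = 6, b = 37
Step 3: Revenue = 37*(6-1)/(6+1) = 37*5/7
Step 4: Revenue = 185/7

185/7


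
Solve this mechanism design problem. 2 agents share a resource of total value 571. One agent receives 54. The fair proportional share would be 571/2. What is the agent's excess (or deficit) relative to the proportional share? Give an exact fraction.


Step 1: Proportional share = 571/2
Step 2: Agent's actual allocation = 54
Step 3: Excess = 54 - 571/2 = -463/2

-463/2


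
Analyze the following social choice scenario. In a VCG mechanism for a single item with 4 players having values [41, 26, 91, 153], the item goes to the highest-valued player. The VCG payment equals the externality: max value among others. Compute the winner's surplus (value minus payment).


Step 1: The winner is the agent with the highest value: agent 3 with value 153
Step 2: Values of other agents: [41, 26, 91]
Step 3: VCG payment = max of others' values = 91
Step 4: Surplus = 153 - 91 = 62

62


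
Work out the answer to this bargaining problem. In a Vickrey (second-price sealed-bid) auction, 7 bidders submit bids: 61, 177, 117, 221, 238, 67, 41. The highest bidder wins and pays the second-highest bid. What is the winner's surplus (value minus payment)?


Step 1: Sort bids in descending order: 238, 221, 177, 117, 67, 61, 41
Step 2: The winning bid is the highest: 238
Step 3: The payment equals the second-highest bid: 221
Step 4: Surplus = winner's bid - payment = 238 - 221 = 17

17


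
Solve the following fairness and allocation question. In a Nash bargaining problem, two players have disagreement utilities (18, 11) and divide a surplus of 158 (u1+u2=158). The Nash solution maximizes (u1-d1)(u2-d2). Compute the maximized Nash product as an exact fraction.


Step 1: The Nash solution splits surplus symmetrically above the disagreement point
Step 2: u1 = (total + d1 - d2)/2 = (158 + 18 - 11)/2 = 165/2
Step 3: u2 = (total - d1 + d2)/2 = (158 - 18 + 11)/2 = 151/2
Step 4: Nash product = (165/2 - 18) * (151/2 - 11)
Step 5: = 129/2 * 129/2 = 16641/4

16641/4


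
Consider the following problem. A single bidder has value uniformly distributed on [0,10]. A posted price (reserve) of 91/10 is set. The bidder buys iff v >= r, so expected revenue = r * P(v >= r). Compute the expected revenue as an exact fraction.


Step 1: Posted price r = 91/10, value support [0,10]
Step 2: P(v >= r) = (10 - 91/10)/10 = 9/100
Step 3: Expected revenue = r * P(v >= r) = 91/10 * 9/100
Step 4: Revenue = 819/1000

819/1000


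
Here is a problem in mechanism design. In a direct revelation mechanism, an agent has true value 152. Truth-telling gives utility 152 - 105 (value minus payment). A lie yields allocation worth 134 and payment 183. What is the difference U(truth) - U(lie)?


Step 1: U(truth) = value - payment = 152 - 105 = 47
Step 2: U(lie) = allocation - payment = 134 - 183 = -49
Step 3: IC gap = 47 - (-49) = 96

96


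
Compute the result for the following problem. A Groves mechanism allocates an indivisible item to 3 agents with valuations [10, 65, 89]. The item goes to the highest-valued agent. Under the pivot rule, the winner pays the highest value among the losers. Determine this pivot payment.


Step 1: The efficient winner is agent 2 with value 89
Step 2: Other agents' values: [10, 65]
Step 3: Pivot payment = max(others) = 65
Step 4: The winner pays 65

65


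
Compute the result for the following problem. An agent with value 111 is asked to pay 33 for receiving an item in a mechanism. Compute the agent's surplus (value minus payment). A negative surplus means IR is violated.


Step 1: Surplus = value - payment = 111 - 33 = 78
Step 2: IR is satisfied (surplus >= 0)

78


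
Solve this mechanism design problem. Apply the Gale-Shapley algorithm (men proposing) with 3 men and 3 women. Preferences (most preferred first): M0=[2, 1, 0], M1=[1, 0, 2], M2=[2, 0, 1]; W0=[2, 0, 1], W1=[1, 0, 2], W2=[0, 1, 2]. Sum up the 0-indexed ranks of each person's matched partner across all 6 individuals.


Step 1: Run Gale-Shapley (men propose, women hold best offer):
  M0 proposes to W2; she accepts
  M1 proposes to W1; she accepts
  M2 proposes to W2; rejected
  M2 proposes to W0; she accepts
Step 2: Final matching: W0-M2, W1-M1, W2-M0
Step 3: 0-indexed ranks (man's rank of his match, then woman's): 1 + 0 + 0 + 0 + 0 + 0
Step 4: Total rank sum = 1

1


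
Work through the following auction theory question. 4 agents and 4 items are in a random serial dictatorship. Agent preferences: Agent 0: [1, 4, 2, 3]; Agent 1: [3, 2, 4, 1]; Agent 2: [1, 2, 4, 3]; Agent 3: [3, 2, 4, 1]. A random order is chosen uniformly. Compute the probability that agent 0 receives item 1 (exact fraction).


Step 1: Agent 0 wants item 1
Step 2: There are 24 possible orderings of agents
Step 3: In 12 orderings, agent 0 gets item 1
Step 4: Probability = 12/24 = 1/2

1/2


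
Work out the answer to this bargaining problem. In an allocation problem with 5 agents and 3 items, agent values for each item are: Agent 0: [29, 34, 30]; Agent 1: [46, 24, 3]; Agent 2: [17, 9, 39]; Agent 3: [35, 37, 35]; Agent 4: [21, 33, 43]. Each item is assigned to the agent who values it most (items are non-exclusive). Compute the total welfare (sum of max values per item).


Step 1: For each item, find the maximum value among all agents.
Step 2: Item 0 -> Agent 1 (value 46)
Step 3: Item 1 -> Agent 3 (value 37)
Step 4: Item 2 -> Agent 4 (value 43)
Step 5: Total welfare = 46 + 37 + 43 = 126

126


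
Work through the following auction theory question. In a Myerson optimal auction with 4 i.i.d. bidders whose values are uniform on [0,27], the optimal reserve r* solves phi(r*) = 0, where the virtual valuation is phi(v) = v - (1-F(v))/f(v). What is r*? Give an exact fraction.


Step 1: For U[0,27], F(v) = v/27 and f(v) = 1/27
Step 2: phi(v) = v - (1 - v/27)/(1/27) = v - (27 - v) = 2v - 27
Step 3: Set phi(r*) = 0: 2r* - 27 = 0
Step 4: r* = 27/2 (the number of bidders n = 4 does not enter)

27/2


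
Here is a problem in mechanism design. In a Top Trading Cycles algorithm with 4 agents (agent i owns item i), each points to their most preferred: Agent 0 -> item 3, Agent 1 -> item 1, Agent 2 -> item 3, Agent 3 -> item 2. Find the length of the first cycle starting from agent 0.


Step 1: Trace the pointer graph from agent 0: 0 -> 3 -> 2 -> 3
Step 2: A cycle is detected when we revisit agent 3
Step 3: The cycle is: 3 -> 2 -> 3
Step 4: Cycle length = 2

2


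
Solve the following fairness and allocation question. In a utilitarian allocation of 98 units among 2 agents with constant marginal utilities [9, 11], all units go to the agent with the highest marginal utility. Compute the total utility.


Step 1: The marginal utilities are [9, 11]
Step 2: The highest marginal utility is 11
Step 3: All 98 units go to that agent
Step 4: Total utility = 11 * 98 = 1078

1078


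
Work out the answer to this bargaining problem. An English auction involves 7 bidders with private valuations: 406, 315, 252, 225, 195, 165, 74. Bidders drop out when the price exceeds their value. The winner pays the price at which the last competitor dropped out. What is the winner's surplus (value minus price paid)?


Step 1: Identify the highest value: 406
Step 2: Identify the second-highest value: 315
Step 3: The final price = second-highest value = 315
Step 4: Surplus = 406 - 315 = 91

91


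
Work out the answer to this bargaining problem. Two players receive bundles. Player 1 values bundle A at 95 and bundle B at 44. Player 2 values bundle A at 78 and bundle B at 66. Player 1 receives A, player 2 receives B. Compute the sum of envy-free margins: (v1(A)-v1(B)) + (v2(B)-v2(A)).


Step 1: Player 1's margin = v1(A) - v1(B) = 95 - 44 = 51
Step 2: Player 2's margin = v2(B) - v2(A) = 66 - 78 = -12
Step 3: Total margin = 51 + -12 = 39

39


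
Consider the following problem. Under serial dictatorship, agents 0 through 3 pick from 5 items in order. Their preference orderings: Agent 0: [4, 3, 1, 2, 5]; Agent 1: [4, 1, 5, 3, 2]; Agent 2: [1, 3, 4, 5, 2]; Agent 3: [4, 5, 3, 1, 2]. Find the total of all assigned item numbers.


Step 1: Agent 0 picks item 4
Step 2: Agent 1 picks item 1
Step 3: Agent 2 picks item 3
Step 4: Agent 3 picks item 5
Step 5: Sum = 4 + 1 + 3 + 5 = 13

13


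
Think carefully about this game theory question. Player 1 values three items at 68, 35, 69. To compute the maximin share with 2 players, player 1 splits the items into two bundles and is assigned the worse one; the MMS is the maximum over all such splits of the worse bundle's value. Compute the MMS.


Step 1: Item values = 68, 35, 69
Step 2: Enumerate all 2-bundle partitions and take the smaller bundle:
  Partition 1: {68} vs {35,69} -> bundles 68, 104; min = 68
  Partition 2: {35} vs {68,69} -> bundles 35, 137; min = 35
  Partition 3: {69} vs {68,35} -> bundles 69, 103; min = 69
Step 3: MMS = max(68, 35, 69) = 69

69


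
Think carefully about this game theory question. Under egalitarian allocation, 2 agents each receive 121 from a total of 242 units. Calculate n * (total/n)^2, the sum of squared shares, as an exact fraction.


Step 1: Each agent's share = 242/2 = 121
Step 2: Square of each share = (121)^2 = 14641
Step 3: Sum of squares = 2 * 14641 = 29282

29282


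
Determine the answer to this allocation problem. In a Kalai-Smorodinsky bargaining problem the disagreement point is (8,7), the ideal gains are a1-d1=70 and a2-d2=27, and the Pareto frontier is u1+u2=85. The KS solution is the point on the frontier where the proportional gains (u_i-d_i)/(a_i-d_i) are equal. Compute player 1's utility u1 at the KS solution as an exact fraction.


Step 1: At the KS point, (u1-d1)/r1 = (u2-d2)/r2 = t and u1+u2 = 85
Step 2: u1 = d1 + r1*t and u2 = d2 + r2*t, so (d1 + r1*t) + (d2 + r2*t) = 85
Step 3: t = (85 - 8 - 7)/(70 + 27) = 70/97
Step 4: u1 = d1 + r1*t = 8 + 70 * 70/97 = 5676/97
Step 5: (Check: u2 = d2 + r2*t = 2569/97; u1+u2 = 5676/97 + 2569/97 = 85, on the frontier.)

5676/97


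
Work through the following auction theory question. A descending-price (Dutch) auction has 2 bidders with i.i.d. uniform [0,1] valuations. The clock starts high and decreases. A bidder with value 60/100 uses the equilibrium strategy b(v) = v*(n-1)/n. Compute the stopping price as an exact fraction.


Step 1: Dutch auctions are strategically equivalent to first-price auctions
Step 2: The equilibrium bid is b(v) = v*(n-1)/n
Step 3: b = 3/5 * 1/2
Step 4: b = 3/10

3/10


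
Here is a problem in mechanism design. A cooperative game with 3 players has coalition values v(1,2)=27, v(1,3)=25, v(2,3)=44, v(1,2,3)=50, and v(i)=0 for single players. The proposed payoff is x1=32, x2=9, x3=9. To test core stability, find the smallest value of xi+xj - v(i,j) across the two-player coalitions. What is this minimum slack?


Step 1: Slack for coalition (1,2): x1+x2 - v12 = 41 - 27 = 14
Step 2: Slack for coalition (1,3): x1+x3 - v13 = 41 - 25 = 16
Step 3: Slack for coalition (2,3): x2+x3 - v23 = 18 - 44 = -26
Step 4: Minimum slack = min(14, 16, -26) = -26, attained by (2,3); coalition (2,3) can block (slack < 0), so the allocation is not in the core

-26


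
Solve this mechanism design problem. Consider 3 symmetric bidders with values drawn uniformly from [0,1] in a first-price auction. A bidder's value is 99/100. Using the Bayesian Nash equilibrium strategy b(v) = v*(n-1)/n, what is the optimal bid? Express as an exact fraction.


Step 1: The symmetric BNE bidding function is b(v) = v * (n-1) / n
Step 2: Substitute v = 99/100 and n = 3
Step 3: b = 99/100 * 2/3
Step 4: b = 33/50

33/50


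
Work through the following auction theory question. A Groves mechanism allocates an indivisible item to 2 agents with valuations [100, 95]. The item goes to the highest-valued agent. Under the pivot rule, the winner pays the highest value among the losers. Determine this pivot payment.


Step 1: The efficient winner is agent 0 with value 100
Step 2: Other agents' values: [95]
Step 3: Pivot payment = max(others) = 95
Step 4: The winner pays 95

95


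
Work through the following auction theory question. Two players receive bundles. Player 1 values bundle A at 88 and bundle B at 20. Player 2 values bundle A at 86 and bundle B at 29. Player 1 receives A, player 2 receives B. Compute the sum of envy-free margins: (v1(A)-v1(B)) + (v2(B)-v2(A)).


Step 1: Player 1's margin = v1(A) - v1(B) = 88 - 20 = 68
Step 2: Player 2's margin = v2(B) - v2(A) = 29 - 86 = -57
Step 3: Total margin = 68 + -57 = 11

11


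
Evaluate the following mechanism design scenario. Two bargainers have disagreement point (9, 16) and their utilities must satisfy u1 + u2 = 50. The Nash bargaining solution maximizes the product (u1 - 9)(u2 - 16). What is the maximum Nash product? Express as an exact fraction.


Step 1: The Nash solution splits surplus symmetrically above the disagreement point
Step 2: u1 = (total + d1 - d2)/2 = (50 + 9 - 16)/2 = 43/2
Step 3: u2 = (total - d1 + d2)/2 = (50 - 9 + 16)/2 = 57/2
Step 4: Nash product = (43/2 - 9) * (57/2 - 16)
Step 5: = 25/2 * 25/2 = 625/4

625/4


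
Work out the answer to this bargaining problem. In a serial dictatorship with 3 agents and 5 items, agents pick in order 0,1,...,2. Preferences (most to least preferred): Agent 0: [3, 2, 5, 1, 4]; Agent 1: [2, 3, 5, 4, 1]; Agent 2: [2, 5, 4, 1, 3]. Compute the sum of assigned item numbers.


Step 1: Agent 0 picks item 3
Step 2: Agent 1 picks item 2
Step 3: Agent 2 picks item 5
Step 4: Sum = 3 + 2 + 5 = 10

10


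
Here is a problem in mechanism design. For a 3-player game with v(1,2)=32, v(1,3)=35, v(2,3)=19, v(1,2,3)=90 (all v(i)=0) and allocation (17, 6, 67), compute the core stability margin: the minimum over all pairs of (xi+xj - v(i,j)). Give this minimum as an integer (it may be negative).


Step 1: Slack for coalition (1,2): x1+x2 - v12 = 23 - 32 = -9
Step 2: Slack for coalition (1,3): x1+x3 - v13 = 84 - 35 = 49
Step 3: Slack for coalition (2,3): x2+x3 - v23 = 73 - 19 = 54
Step 4: Minimum slack = min(-9, 49, 54) = -9, attained by (1,2); coalition (1,2) can block (slack < 0), so the allocation is not in the core

-9


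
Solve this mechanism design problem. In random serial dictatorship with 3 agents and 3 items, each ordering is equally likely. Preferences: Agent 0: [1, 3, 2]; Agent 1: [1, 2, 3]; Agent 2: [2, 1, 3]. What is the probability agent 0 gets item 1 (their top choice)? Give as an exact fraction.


Step 1: Agent 0 wants item 1
Step 2: There are 6 possible orderings of agents
Step 3: In 3 orderings, agent 0 gets item 1
Step 4: Probability = 3/6 = 1/2

1/2


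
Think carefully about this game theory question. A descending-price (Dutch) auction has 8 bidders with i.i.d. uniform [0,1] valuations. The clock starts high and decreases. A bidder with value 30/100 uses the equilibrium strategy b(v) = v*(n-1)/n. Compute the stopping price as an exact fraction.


Step 1: Dutch auctions are strategically equivalent to first-price auctions
Step 2: The equilibrium bid is b(v) = v*(n-1)/n
Step 3: b = 3/10 * 7/8
Step 4: b = 21/80

21/80


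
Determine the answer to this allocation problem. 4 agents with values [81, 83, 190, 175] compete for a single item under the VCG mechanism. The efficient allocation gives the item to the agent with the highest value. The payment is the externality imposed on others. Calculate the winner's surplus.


Step 1: The winner is the agent with the highest value: agent 2 with value 190
Step 2: Values of other agents: [81, 83, 175]
Step 3: VCG payment = max of others' values = 175
Step 4: Surplus = 190 - 175 = 15

15


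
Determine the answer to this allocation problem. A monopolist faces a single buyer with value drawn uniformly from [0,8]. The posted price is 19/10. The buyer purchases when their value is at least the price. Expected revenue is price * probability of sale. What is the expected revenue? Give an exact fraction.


Step 1: Posted price r = 19/10, value support [0,8]
Step 2: P(v >= r) = (8 - 19/10)/8 = 61/80
Step 3: Expected revenue = r * P(v >= r) = 19/10 * 61/80
Step 4: Revenue = 1159/800

1159/800


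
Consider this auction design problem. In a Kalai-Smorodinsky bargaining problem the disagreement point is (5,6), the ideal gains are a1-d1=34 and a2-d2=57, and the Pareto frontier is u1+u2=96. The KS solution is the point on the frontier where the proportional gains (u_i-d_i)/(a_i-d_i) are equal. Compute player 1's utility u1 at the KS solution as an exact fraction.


Step 1: At the KS point, (u1-d1)/r1 = (u2-d2)/r2 = t and u1+u2 = 96
Step 2: u1 = d1 + r1*t and u2 = d2 + r2*t, so (d1 + r1*t) + (d2 + r2*t) = 96
Step 3: t = (96 - 5 - 6)/(34 + 57) = 85/91
Step 4: u1 = d1 + r1*t = 5 + 34 * 85/91 = 3345/91
Step 5: (Check: u2 = d2 + r2*t = 5391/91; u1+u2 = 3345/91 + 5391/91 = 96, on the frontier.)

3345/91


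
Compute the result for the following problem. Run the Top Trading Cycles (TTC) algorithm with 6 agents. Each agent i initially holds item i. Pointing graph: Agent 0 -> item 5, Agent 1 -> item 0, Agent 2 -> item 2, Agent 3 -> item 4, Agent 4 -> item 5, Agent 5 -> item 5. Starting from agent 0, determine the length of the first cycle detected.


Step 1: Trace the pointer graph from agent 0: 0 -> 5 -> 5
Step 2: A cycle is detected when we revisit agent 5
Step 3: The cycle is: 5 -> 5
Step 4: Cycle length = 1

1


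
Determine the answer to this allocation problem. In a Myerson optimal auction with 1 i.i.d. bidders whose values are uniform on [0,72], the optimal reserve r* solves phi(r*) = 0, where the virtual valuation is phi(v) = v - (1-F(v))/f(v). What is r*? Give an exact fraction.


Step 1: For U[0,72], F(v) = v/72 and f(v) = 1/72
Step 2: phi(v) = v - (1 - v/72)/(1/72) = v - (72 - v) = 2v - 72
Step 3: Set phi(r*) = 0: 2r* - 72 = 0
Step 4: r* = 72/2 = 36 (the number of bidders n = 1 does not enter)

36


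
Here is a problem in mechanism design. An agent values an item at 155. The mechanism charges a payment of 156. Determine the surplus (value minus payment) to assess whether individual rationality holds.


Step 1: Surplus = value - payment = 155 - 156 = -1
Step 2: IR is violated (surplus < 0)

-1


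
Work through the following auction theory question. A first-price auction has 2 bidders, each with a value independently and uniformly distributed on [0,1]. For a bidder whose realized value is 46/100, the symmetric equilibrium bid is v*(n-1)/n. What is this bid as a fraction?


Step 1: The symmetric BNE bidding function is b(v) = v * (n-1) / n
Step 2: Substitute v = 23/50 and n = 2
Step 3: b = 23/50 * 1/2
Step 4: b = 23/100

23/100


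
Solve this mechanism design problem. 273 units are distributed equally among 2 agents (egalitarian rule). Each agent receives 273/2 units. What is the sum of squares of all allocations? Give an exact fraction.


Step 1: Each agent's share = 273/2
Step 2: Square of each share = (273/2)^2 = 74529/4
Step 3: Sum of squares = 2 * 74529/4 = 74529/2

74529/2


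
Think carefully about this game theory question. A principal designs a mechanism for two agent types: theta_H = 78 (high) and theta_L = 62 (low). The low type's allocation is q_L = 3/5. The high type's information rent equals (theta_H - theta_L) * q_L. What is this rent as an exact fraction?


Step 1: theta_H - theta_L = 78 - 62 = 16
Step 2: Information rent = (theta_H - theta_L) * q_L
Step 3: = 16 * 3/5
Step 4: = 48/5

48/5


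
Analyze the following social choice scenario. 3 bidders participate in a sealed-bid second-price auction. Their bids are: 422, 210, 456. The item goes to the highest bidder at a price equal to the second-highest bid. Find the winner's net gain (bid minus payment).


Step 1: Sort bids in descending order: 456, 422, 210
Step 2: The winning bid is the highest: 456
Step 3: The payment equals the second-highest bid: 422
Step 4: Surplus = winner's bid - payment = 456 - 422 = 34

34


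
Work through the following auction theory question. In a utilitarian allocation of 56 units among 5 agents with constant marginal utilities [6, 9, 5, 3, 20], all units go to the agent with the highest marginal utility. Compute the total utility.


Step 1: The marginal utilities are [6, 9, 5, 3, 20]
Step 2: The highest marginal utility is 20
Step 3: All 56 units go to that agent
Step 4: Total utility = 20 * 56 = 1120

1120


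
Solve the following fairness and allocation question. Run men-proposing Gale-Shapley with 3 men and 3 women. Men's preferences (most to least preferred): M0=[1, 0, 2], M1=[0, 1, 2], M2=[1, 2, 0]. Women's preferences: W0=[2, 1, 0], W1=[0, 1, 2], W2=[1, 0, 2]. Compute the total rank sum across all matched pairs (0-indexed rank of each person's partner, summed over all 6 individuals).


Step 1: Run Gale-Shapley (men propose, women hold best offer):
  M0 proposes to W1; she accepts
  M1 proposes to W0; she accepts
  M2 proposes to W1; rejected
  M2 proposes to W2; she accepts
Step 2: Final matching: W0-M1, W1-M0, W2-M2
Step 3: 0-indexed ranks (man's rank of his match, then woman's): 0 + 1 + 0 + 0 + 1 + 2
Step 4: Total rank sum = 4

4


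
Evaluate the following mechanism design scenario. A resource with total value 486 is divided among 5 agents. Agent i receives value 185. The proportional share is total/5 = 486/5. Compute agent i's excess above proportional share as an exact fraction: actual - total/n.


Step 1: Proportional share = 486/5
Step 2: Agent's actual allocation = 185
Step 3: Excess = 185 - 486/5 = 439/5

439/5


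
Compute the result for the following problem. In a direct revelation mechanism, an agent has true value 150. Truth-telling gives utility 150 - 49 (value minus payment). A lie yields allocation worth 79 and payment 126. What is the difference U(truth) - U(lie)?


Step 1: U(truth) = value - payment = 150 - 49 = 101
Step 2: U(lie) = allocation - payment = 79 - 126 = -47
Step 3: IC gap = 101 - (-47) = 148

148


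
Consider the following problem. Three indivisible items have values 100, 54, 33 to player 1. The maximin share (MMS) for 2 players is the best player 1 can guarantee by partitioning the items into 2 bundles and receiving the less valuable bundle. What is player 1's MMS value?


Step 1: Item values = 100, 54, 33
Step 2: Enumerate all 2-bundle partitions and take the smaller bundle:
  Partition 1: {100} vs {54,33} -> bundles 100, 87; min = 87
  Partition 2: {54} vs {100,33} -> bundles 54, 133; min = 54
  Partition 3: {33} vs {100,54} -> bundles 33, 154; min = 33
Step 3: MMS = max(87, 54, 33) = 87

87


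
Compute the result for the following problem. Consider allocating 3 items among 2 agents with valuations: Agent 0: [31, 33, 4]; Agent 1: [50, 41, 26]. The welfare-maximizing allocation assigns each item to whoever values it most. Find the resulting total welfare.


Step 1: For each item, find the maximum value among all agents.
Step 2: Item 0 -> Agent 1 (value 50)
Step 3: Item 1 -> Agent 1 (value 41)
Step 4: Item 2 -> Agent 1 (value 26)
Step 5: Total welfare = 50 + 41 + 26 = 117

117


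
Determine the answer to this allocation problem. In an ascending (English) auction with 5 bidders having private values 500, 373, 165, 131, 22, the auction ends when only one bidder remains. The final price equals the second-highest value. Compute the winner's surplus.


Step 1: Identify the highest value: 500
Step 2: Identify the second-highest value: 373
Step 3: The final price = second-highest value = 373
Step 4: Surplus = 500 - 373 = 127

127


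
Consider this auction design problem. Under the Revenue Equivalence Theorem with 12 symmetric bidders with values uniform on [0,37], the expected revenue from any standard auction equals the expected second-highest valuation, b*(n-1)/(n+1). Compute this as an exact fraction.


Step 1: By Revenue Equivalence, expected revenue = b*(n-1)/(n+1)
Step 2: Substituting n = 12, b = 37
Step 3: Revenue = 37*(12-1)/(12+1) = 37*11/13
Step 4: Revenue = 407/13

407/13


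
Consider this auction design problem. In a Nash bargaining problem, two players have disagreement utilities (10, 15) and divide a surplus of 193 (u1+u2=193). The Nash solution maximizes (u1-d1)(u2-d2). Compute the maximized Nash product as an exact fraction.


Step 1: The Nash solution splits surplus symmetrically above the disagreement point
Step 2: u1 = (total + d1 - d2)/2 = (193 + 10 - 15)/2 = 94
Step 3: u2 = (total - d1 + d2)/2 = (193 - 10 + 15)/2 = 99
Step 4: Nash product = (94 - 10) * (99 - 15)
Step 5: = 84 * 84 = 7056

7056


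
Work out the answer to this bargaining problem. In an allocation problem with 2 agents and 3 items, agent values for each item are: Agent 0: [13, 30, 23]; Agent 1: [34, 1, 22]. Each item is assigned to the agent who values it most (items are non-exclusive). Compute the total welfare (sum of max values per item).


Step 1: For each item, find the maximum value among all agents.
Step 2: Item 0 -> Agent 1 (value 34)
Step 3: Item 1 -> Agent 0 (value 30)
Step 4: Item 2 -> Agent 0 (value 23)
Step 5: Total welfare = 34 + 30 + 23 = 87

87


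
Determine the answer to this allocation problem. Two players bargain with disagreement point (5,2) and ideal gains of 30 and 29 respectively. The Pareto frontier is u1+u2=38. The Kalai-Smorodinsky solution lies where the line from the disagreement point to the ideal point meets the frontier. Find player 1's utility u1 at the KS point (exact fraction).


Step 1: At the KS point, (u1-d1)/r1 = (u2-d2)/r2 = t and u1+u2 = 38
Step 2: u1 = d1 + r1*t and u2 = d2 + r2*t, so (d1 + r1*t) + (d2 + r2*t) = 38
Step 3: t = (38 - 5 - 2)/(30 + 29) = 31/59
Step 4: u1 = d1 + r1*t = 5 + 30 * 31/59 = 1225/59
Step 5: (Check: u2 = d2 + r2*t = 1017/59; u1+u2 = 1225/59 + 1017/59 = 38, on the frontier.)

1225/59


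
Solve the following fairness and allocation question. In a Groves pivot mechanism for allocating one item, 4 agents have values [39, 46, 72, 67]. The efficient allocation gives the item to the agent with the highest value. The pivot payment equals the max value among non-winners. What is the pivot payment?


Step 1: The efficient winner is agent 2 with value 72
Step 2: Other agents' values: [39, 46, 67]
Step 3: Pivot payment = max(others) = 67
Step 4: The winner pays 67

67


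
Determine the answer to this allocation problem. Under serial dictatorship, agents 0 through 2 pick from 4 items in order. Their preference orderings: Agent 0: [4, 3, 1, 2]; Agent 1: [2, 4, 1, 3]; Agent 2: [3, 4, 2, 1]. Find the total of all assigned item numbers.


Step 1: Agent 0 picks item 4
Step 2: Agent 1 picks item 2
Step 3: Agent 2 picks item 3
Step 4: Sum = 4 + 2 + 3 = 9

9


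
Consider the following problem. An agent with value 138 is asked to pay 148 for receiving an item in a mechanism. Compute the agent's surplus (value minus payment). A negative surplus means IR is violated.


Step 1: Surplus = value - payment = 138 - 148 = -10
Step 2: IR is violated (surplus < 0)

-10


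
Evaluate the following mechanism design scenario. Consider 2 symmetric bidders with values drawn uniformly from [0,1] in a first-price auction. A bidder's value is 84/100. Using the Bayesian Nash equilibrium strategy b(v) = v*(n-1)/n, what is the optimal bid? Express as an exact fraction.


Step 1: The symmetric BNE bidding function is b(v) = v * (n-1) / n
Step 2: Substitute v = 21/25 and n = 2
Step 3: b = 21/25 * 1/2
Step 4: b = 21/50

21/50


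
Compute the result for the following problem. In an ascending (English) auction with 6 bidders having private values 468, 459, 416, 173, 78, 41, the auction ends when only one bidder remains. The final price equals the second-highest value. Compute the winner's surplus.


Step 1: Identify the highest value: 468
Step 2: Identify the second-highest value: 459
Step 3: The final price = second-highest value = 459
Step 4: Surplus = 468 - 459 = 9

9


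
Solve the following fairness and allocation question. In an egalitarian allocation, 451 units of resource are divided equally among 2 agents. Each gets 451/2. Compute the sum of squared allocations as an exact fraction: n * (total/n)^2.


Step 1: Each agent's share = 451/2
Step 2: Square of each share = (451/2)^2 = 203401/4
Step 3: Sum of squares = 2 * 203401/4 = 203401/2

203401/2


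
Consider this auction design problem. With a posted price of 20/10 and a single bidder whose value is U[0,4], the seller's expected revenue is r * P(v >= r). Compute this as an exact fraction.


Step 1: Posted price r = 2, value support [0,4]
Step 2: P(v >= r) = (4 - 2)/4 = 1/2
Step 3: Expected revenue = r * P(v >= r) = 2 * 1/2
Step 4: Revenue = 1

1


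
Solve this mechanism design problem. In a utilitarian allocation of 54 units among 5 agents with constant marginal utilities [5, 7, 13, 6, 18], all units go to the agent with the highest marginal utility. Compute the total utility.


Step 1: The marginal utilities are [5, 7, 13, 6, 18]
Step 2: The highest marginal utility is 18
Step 3: All 54 units go to that agent
Step 4: Total utility = 18 * 54 = 972

972


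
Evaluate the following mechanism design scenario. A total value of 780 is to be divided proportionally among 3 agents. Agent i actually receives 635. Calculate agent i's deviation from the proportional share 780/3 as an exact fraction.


Step 1: Proportional share = 780/3 = 260
Step 2: Agent's actual allocation = 635
Step 3: Excess = 635 - 260 = 375

375


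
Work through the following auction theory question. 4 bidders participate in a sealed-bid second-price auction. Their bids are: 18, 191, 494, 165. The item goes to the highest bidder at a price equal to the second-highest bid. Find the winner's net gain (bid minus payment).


Step 1: Sort bids in descending order: 494, 191, 165, 18
Step 2: The winning bid is the highest: 494
Step 3: The payment equals the second-highest bid: 191
Step 4: Surplus = winner's bid - payment = 494 - 191 = 303

303


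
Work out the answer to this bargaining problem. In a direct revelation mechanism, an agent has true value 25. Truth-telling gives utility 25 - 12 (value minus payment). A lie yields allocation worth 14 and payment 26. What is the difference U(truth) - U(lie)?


Step 1: U(truth) = value - payment = 25 - 12 = 13
Step 2: U(lie) = allocation - payment = 14 - 26 = -12
Step 3: IC gap = 13 - (-12) = 25

25


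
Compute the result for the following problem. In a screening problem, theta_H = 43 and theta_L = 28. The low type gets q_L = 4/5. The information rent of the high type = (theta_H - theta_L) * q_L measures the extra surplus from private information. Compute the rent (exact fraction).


Step 1: theta_H - theta_L = 43 - 28 = 15
Step 2: Information rent = (theta_H - theta_L) * q_L
Step 3: = 15 * 4/5
Step 4: = 12

12


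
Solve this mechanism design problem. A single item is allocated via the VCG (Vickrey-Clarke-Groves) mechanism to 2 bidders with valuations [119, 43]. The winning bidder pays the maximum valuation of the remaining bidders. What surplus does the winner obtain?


Step 1: The winner is the agent with the highest value: agent 0 with value 119
Step 2: Values of other agents: [43]
Step 3: VCG payment = max of others' values = 43
Step 4: Surplus = 119 - 43 = 76

76


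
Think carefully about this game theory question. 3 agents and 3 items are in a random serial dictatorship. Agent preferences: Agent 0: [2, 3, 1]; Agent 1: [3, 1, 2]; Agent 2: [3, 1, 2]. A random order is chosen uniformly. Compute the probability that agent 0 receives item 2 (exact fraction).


Step 1: Agent 0 wants item 2
Step 2: There are 6 possible orderings of agents
Step 3: In 6 orderings, agent 0 gets item 2
Step 4: Probability = 6/6 = 1

1


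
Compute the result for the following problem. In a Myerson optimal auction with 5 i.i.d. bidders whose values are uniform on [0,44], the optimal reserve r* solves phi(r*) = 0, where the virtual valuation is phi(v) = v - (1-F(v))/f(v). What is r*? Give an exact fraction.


Step 1: For U[0,44], F(v) = v/44 and f(v) = 1/44
Step 2: phi(v) = v - (1 - v/44)/(1/44) = v - (44 - v) = 2v - 44
Step 3: Set phi(r*) = 0: 2r* - 44 = 0
Step 4: r* = 44/2 = 22 (the number of bidders n = 5 does not enter)

22


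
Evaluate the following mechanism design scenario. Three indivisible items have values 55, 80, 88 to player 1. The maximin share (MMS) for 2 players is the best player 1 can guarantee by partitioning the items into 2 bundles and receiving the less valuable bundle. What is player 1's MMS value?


Step 1: Item values = 55, 80, 88
Step 2: Enumerate all 2-bundle partitions and take the smaller bundle:
  Partition 1: {55} vs {80,88} -> bundles 55, 168; min = 55
  Partition 2: {80} vs {55,88} -> bundles 80, 143; min = 80
  Partition 3: {88} vs {55,80} -> bundles 88, 135; min = 88
Step 3: MMS = max(55, 80, 88) = 88

88


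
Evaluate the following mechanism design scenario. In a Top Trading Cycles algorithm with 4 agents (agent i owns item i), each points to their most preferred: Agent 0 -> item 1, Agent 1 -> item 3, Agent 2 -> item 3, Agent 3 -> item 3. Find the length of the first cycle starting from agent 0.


Step 1: Trace the pointer graph from agent 0: 0 -> 1 -> 3 -> 3
Step 2: A cycle is detected when we revisit agent 3
Step 3: The cycle is: 3 -> 3
Step 4: Cycle length = 1

1


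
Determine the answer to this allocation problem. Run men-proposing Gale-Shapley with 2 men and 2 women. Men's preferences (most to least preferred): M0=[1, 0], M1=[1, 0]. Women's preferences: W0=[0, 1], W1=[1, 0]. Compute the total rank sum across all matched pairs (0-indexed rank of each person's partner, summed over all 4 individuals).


Step 1: Run Gale-Shapley (men propose, women hold best offer):
  M0 proposes to W1; she accepts
  M1 proposes to W1; she switches from M0
  M0 proposes to W0; she accepts
Step 2: Final matching: W0-M0, W1-M1
Step 3: 0-indexed ranks (man's rank of his match, then woman's): 1 + 0 + 0 + 0
Step 4: Total rank sum = 1

1


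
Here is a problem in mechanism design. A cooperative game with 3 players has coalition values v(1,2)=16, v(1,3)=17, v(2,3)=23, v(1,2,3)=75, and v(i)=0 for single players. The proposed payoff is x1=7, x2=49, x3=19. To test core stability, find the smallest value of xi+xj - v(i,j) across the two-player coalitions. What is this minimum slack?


Step 1: Slack for coalition (1,2): x1+x2 - v12 = 56 - 16 = 40
Step 2: Slack for coalition (1,3): x1+x3 - v13 = 26 - 17 = 9
Step 3: Slack for coalition (2,3): x2+x3 - v23 = 68 - 23 = 45
Step 4: Minimum slack = min(40, 9, 45) = 9, attained by (1,3); no pair can gain by deviating, so the allocation is in the core

9


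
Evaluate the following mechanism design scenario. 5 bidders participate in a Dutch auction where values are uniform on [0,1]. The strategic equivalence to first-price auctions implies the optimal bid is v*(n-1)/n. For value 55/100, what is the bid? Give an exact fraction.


Step 1: Dutch auctions are strategically equivalent to first-price auctions
Step 2: The equilibrium bid is b(v) = v*(n-1)/n
Step 3: b = 11/20 * 4/5
Step 4: b = 11/25

11/25


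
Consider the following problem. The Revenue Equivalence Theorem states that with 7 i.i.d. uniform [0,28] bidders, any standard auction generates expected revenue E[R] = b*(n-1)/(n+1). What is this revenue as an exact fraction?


Step 1: By Revenue Equivalence, expected revenue = b*(n-1)/(n+1)
Step 2: Substituting n = 7, b = 28
Step 3: Revenue = 28*(7-1)/(7+1) = 28*6/8
Step 4: Revenue = 168/8 = 21

21


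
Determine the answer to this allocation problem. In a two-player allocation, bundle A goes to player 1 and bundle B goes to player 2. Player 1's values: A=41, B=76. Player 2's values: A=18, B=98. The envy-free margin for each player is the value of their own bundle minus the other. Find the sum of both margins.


Step 1: Player 1's margin = v1(A) - v1(B) = 41 - 76 = -35
Step 2: Player 2's margin = v2(B) - v2(A) = 98 - 18 = 80
Step 3: Total margin = -35 + 80 = 45

45


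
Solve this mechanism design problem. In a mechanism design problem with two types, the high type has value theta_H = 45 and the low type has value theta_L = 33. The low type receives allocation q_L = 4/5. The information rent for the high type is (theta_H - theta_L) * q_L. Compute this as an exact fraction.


Step 1: theta_H - theta_L = 45 - 33 = 12
Step 2: Information rent = (theta_H - theta_L) * q_L
Step 3: = 12 * 4/5
Step 4: = 48/5

48/5


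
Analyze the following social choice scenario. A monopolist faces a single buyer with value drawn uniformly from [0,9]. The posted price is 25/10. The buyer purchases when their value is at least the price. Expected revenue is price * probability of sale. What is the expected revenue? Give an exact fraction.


Step 1: Posted price r = 5/2, value support [0,9]
Step 2: P(v >= r) = (9 - 5/2)/9 = 13/18
Step 3: Expected revenue = r * P(v >= r) = 5/2 * 13/18
Step 4: Revenue = 65/36

65/36


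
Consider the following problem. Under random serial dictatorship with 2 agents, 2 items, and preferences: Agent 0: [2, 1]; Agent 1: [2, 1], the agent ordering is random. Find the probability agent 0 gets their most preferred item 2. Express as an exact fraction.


Step 1: Agent 0 wants item 2
Step 2: There are 2 possible orderings of agents
Step 3: In 1 orderings, agent 0 gets item 2
Step 4: Probability = 1/2

1/2


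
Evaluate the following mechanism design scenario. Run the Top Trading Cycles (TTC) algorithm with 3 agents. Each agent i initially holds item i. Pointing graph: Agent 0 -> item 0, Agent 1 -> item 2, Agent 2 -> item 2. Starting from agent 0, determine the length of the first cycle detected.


Step 1: Trace the pointer graph from agent 0: 0 -> 0
Step 2: A cycle is detected when we revisit agent 0
Step 3: The cycle is: 0 -> 0
Step 4: Cycle length = 1

1


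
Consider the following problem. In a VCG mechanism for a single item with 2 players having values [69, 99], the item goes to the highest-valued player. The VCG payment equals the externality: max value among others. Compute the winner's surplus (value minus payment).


Step 1: The winner is the agent with the highest value: agent 1 with value 99
Step 2: Values of other agents: [69]
Step 3: VCG payment = max of others' values = 69
Step 4: Surplus = 99 - 69 = 30

30


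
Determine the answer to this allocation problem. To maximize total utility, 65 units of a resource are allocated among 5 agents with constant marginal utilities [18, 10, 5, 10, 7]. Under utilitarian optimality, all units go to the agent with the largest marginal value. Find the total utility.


Step 1: The marginal utilities are [18, 10, 5, 10, 7]
Step 2: The highest marginal utility is 18
Step 3: All 65 units go to that agent
Step 4: Total utility = 18 * 65 = 1170

1170


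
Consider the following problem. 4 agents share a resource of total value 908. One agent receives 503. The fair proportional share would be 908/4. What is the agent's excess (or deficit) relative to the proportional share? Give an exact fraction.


Step 1: Proportional share = 908/4 = 227
Step 2: Agent's actual allocation = 503
Step 3: Excess = 503 - 227 = 276

276
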